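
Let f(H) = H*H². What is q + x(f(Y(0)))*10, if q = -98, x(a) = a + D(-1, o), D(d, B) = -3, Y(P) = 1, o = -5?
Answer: -118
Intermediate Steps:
f(H) = H³
x(a) = -3 + a (x(a) = a - 3 = -3 + a)
q + x(f(Y(0)))*10 = -98 + (-3 + 1³)*10 = -98 + (-3 + 1)*10 = -98 - 2*10 = -98 - 20 = -118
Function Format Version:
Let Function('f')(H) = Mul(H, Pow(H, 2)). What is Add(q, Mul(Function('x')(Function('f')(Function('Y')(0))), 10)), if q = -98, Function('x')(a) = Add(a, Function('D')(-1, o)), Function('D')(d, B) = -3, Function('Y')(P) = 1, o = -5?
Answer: -118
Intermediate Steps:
Function('f')(H) = Pow(H, 3)
Function('x')(a) = Add(-3, a) (Function('x')(a) = Add(a, -3) = Add(-3, a))
Add(q, Mul(Function('x')(Function('f')(Function('Y')(0))), 10)) = Add(-98, Mul(Add(-3, Pow(1, 3)), 10)) = Add(-98, Mul(Add(-3, 1), 10)) = Add(-98, Mul(-2, 10)) = Add(-98, -20) = -118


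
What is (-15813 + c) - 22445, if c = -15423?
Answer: -53681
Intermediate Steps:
(-15813 + c) - 22445 = (-15813 - 15423) - 22445 = -31236 - 22445 = -53681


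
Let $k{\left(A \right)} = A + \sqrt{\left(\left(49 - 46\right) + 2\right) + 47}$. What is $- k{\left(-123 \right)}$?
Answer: $123 - 2 \sqrt{13} \approx 115.79$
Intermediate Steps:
$k{\left(A \right)} = A + 2 \sqrt{13}$ ($k{\left(A \right)} = A + \sqrt{\left(3 + 2\right) + 47} = A + \sqrt{5 + 47} = A + \sqrt{52} = A + 2 \sqrt{13}$)
$- k{\left(-123 \right)} = - (-123 + 2 \sqrt{13}) = 123 - 2 \sqrt{13}$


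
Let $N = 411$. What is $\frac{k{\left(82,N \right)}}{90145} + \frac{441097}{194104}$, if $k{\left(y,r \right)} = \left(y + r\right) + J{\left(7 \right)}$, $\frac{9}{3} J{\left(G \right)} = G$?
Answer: $\frac{119576505739}{52492515240} \approx 2.278$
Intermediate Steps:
$J{\left(G \right)} = \frac{G}{3}$
$k{\left(y,r \right)} = \frac{7}{3} + r + y$ ($k{\left(y,r \right)} = \left(y + r\right) + \frac{1}{3} \cdot 7 = \left(r + y\right) + \frac{7}{3} = \frac{7}{3} + r + y$)
$\frac{k{\left(82,N \right)}}{90145} + \frac{441097}{194104} = \frac{\frac{7}{3} + 411 + 82}{90145} + \frac{441097}{194104} = \frac{1486}{3} \cdot \frac{1}{90145} + 441097 \cdot \frac{1}{194104} = \frac{1486}{270435} + \frac{441097}{194104} = \frac{119576505739}{52492515240}$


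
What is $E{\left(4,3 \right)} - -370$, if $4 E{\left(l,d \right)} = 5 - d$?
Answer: $\frac{741}{2} \approx 370.5$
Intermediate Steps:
$E{\left(l,d \right)} = \frac{5}{4} - \frac{d}{4}$ ($E{\left(l,d \right)} = \frac{5 - d}{4} = \frac{5}{4} - \frac{d}{4}$)
$E{\left(4,3 \right)} - -370 = \left(\frac{5}{4} - \frac{3}{4}\right) - -370 = \left(\frac{5}{4} - \frac{3}{4}\right) + 370 = \frac{1}{2} + 370 = \frac{741}{2}$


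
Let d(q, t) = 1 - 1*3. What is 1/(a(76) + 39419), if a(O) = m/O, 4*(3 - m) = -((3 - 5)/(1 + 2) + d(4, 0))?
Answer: 228/8987539 ≈ 2.5368e-5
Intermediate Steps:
d(q, t) = -2 (d(q, t) = 1 - 3 = -2)
m = 7/3 (m = 3 - (-1)*((3 - 5)/(1 + 2) - 2)/4 = 3 - (-1)*(-2/3 - 2)/4 = 3 - (-1)*(-8)/(4*3) = 3 - 1/4*8/3 = 3 - 2/3 = 7/3 ≈ 2.3333)
a(O) = 7/(3*O)
1/(a(76) + 39419) = 1/((7/3)/76 + 39419) = 1/((7/3)*(1/76) + 39419) = 1/(7/228 + 39419) = 1/(8987539/228) = 228/8987539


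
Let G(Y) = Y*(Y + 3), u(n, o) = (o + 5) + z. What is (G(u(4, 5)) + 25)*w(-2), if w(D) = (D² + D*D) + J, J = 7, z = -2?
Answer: 1695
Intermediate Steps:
u(n, o) = 3 + o (u(n, o) = (o + 5) - 2 = (5 + o) - 2 = 3 + o)
G(Y) = Y*(3 + Y)
w(D) = 7 + 2*D² (w(D) = (D² + D*D) + 7 = (D² + D²) + 7 = 2*D² + 7 = 7 + 2*D²)
(G(u(4, 5)) + 25)*w(-2) = ((3 + 5)*(3 + (3 + 5)) + 25)*(7 + 2*(-2)²) = (8*(3 + 8) + 25)*(7 + 2*4) = (8*11 + 25)*(7 + 8) = (88 + 25)*15 = 113*15 = 1695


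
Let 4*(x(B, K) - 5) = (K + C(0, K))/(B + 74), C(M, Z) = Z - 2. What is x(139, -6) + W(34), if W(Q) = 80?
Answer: 36203/426 ≈ 84.984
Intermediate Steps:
C(M, Z) = -2 + Z
x(B, K) = 5 + (-2 + 2*K)/(4*(74 + B)) (x(B, K) = 5 + ((K + (-2 + K))/(B + 74))/4 = 5 + ((-2 + 2*K)/(74 + B))/4 = 5 + (-2 + 2*K)/(4*(74 + B)))
x(139, -6) + W(34) = (739 - 6 + 10*139)/(2*(74 + 139)) + 80 = (1/2)*(739 - 6 + 1390)/213 + 80 = (1/2)*(1/213)*2123 + 80 = 2123/426 + 80 = 36203/426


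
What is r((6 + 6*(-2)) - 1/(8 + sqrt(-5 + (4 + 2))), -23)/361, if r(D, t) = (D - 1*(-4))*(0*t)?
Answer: 0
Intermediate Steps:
r(D, t) = 0 (r(D, t) = (D + 4)*0 = (4 + D)*0 = 0)
r((6 + 6*(-2)) - 1/(8 + sqrt(-5 + (4 + 2))), -23)/361 = 0/361 = 0*(1/361) = 0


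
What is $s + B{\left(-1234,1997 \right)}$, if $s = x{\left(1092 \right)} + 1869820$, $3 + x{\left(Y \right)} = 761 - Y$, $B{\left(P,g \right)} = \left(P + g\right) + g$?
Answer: $1872246$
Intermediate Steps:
$B{\left(P,g \right)} = P + 2 g$
$x{\left(Y \right)} = 758 - Y$ ($x{\left(Y \right)} = -3 - \left(-761 + Y\right) = 758 - Y$)
$s = 1869486$ ($s = \left(758 - 1092\right) + 1869820 = -334 + 1869820 = 1869486$)
$s + B{\left(-1234,1997 \right)} = 1869486 + \left(-1234 + 2 \cdot 1997\right) = 1869486 + \left(-1234 + 3994\right) = 1869486 + 2760 = 1872246$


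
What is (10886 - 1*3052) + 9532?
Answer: 17366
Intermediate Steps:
(10886 - 1*3052) + 9532 = (10886 - 3052) + 9532 = 7834 + 9532 = 17366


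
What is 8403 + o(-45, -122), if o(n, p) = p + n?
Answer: 8236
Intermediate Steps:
o(n, p) = n + p
8403 + o(-45, -122) = 8403 + (-45 - 122) = 8403 - 167 = 8236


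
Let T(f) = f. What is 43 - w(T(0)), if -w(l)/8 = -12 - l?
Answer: -53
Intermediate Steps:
w(l) = 96 + 8*l (w(l) = -8*(-12 - l) = 96 + 8*l)
43 - w(T(0)) = 43 - (96 + 8*0) = 43 - (96 + 0) = 43 - 1*96 = 43 - 96 = -53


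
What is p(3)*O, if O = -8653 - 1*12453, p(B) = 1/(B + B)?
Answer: -10553/3 ≈ -3517.7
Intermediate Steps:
p(B) = 1/(2*B)
O = -21106 (O = -8653 - 12453 = -21106)
p(3)*O = ((½)/3)*(-21106) = ((½)*(⅓))*(-21106) = (⅙)*(-21106) = -10553/3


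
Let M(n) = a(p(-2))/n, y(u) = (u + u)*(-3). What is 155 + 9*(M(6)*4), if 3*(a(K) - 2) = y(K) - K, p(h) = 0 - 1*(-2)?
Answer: 139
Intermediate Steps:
y(u) = -6*u (y(u) = (2*u)*(-3) = -6*u)
p(h) = 2 (p(h) = 0 + 2 = 2)
a(K) = 2 - 7*K/3 (a(K) = 2 + (-6*K - K)/3 = 2 + (-7*K)/3 = 2 - 7*K/3)
M(n) = -8/(3*n) (M(n) = (2 - 7/3*2)/n = (2 - 14/3)/n = -8/(3*n))
155 + 9*(M(6)*4) = 155 + 9*(-8/3/6*4) = 155 + 9*(-8/3*1/6*4) = 155 + 9*(-4/9*4) = 155 + 9*(-16/9) = 155 - 16 = 139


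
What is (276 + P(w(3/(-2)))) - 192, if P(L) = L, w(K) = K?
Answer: 165/2 ≈ 82.500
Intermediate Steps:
(276 + P(w(3/(-2)))) - 192 = (276 + 3/(-2)) - 192 = (276 + 3*(-½)) - 192 = (276 - 3/2) - 192 = 549/2 - 192 = 165/2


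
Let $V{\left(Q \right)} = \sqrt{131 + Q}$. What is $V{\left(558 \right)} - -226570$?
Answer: $226570 + \sqrt{689} \approx 2.266 \cdot 10^{5}$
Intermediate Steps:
$V{\left(558 \right)} - -226570 = \sqrt{131 + 558} - -226570 = \sqrt{689} + 226570 = 226570 + \sqrt{689}$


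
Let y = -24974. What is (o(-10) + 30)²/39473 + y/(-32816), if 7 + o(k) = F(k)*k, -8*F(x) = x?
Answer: 70672619/92524712 ≈ 0.76382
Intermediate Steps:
F(x) = -x/8
o(k) = -7 - k²/8 (o(k) = -7 + (-k/8)*k = -7 - k²/8)
(o(-10) + 30)²/39473 + y/(-32816) = ((-7 - ⅛*(-10)²) + 30)²/39473 - 24974/(-32816) = ((-7 - ⅛*100) + 30)²*(1/39473) - 24974*(-1/32816) = ((-7 - 25/2) + 30)²*(1/39473) + 12487/16408 = (-39/2 + 30)²*(1/39473) + 12487/16408 = (21/2)²*(1/39473) + 12487/16408 = (441/4)*(1/39473) + 12487/16408 = 63/22556 + 12487/16408 = 70672619/92524712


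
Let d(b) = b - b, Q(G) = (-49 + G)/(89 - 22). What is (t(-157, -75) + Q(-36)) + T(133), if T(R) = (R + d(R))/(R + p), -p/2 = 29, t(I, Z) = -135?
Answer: -675839/5025 ≈ -134.50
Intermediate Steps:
p = -58 (p = -2*29 = -58)
Q(G) = -49/67 + G/67 (Q(G) = (-49 + G)/67 = (-49 + G)*(1/67) = -49/67 + G/67)
d(b) = 0
T(R) = R/(-58 + R) (T(R) = (R + 0)/(R - 58) = R/(-58 + R))
(t(-157, -75) + Q(-36)) + T(133) = (-135 + (-49/67 + (1/67)*(-36))) + 133/(-58 + 133) = (-135 + (-49/67 - 36/67)) + 133/75 = (-135 - 85/67) + 133*(1/75) = -9130/67 + 133/75 = -675839/5025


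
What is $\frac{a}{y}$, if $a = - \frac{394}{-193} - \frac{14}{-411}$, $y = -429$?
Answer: $- \frac{164636}{34029567} \approx -0.004838$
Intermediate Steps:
$a = \frac{164636}{79323}$ ($a = \left(-394\right) \left(- \frac{1}{193}\right) - - \frac{14}{411} = \frac{394}{193} + \frac{14}{411} = \frac{164636}{79323} \approx 2.0755$)
$\frac{a}{y} = \frac{164636}{79323 \left(-429\right)} = \frac{164636}{79323} \left(- \frac{1}{429}\right) = - \frac{164636}{34029567}$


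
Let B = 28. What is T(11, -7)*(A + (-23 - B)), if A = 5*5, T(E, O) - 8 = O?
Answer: -26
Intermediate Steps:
T(E, O) = 8 + O
A = 25
T(11, -7)*(A + (-23 - B)) = (8 - 7)*(25 + (-23 - 1*28)) = 1*(25 + (-23 - 28)) = 1*(25 - 51) = 1*(-26) = -26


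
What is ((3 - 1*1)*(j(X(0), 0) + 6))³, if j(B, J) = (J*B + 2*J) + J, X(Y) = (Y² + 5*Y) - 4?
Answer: 1728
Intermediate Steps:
X(Y) = -4 + Y² + 5*Y
j(B, J) = 3*J + B*J (j(B, J) = (B*J + 2*J) + J = (2*J + B*J) + J = 3*J + B*J)
((3 - 1*1)*(j(X(0), 0) + 6))³ = ((3 - 1*1)*(0*(3 + (-4 + 0² + 5*0)) + 6))³ = ((3 - 1)*(0*(3 + (-4 + 0 + 0)) + 6))³ = (2*(0*(3 - 4) + 6))³ = (2*(0*(-1) + 6))³ = (2*(0 + 6))³ = (2*6)³ = 12³ = 1728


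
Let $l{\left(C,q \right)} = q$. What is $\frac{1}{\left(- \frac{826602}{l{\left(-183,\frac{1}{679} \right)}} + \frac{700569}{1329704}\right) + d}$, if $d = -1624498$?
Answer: $- \frac{1329704}{748473435151655} \approx -1.7766 \cdot 10^{-9}$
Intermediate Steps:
$\frac{1}{\left(- \frac{826602}{l{\left(-183,\frac{1}{679} \right)}} + \frac{700569}{1329704}\right) + d} = \frac{1}{\left(- \frac{826602}{\frac{1}{679}} + \frac{700569}{1329704}\right) - 1624498} = \frac{1}{\left(- 826602 \frac{1}{\frac{1}{679}} + 700569 \cdot \frac{1}{1329704}\right) - 1624498} = \frac{1}{\left(\left(-826602\right) 679 + \frac{700569}{1329704}\right) - 1624498} = \frac{1}{\left(-561262758 + \frac{700569}{1329704}\right) - 1624498} = \frac{1}{- \frac{746313333663063}{1329704} - 1624498} = \frac{1}{- \frac{748473435151655}{1329704}} = - \frac{1329704}{748473435151655}$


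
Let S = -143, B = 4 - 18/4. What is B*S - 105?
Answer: -67/2 ≈ -33.500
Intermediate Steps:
B = -½ (B = 4 - 18*¼ = 4 - 9/2 = -½ ≈ -0.50000)
B*S - 105 = -½*(-143) - 105 = 143/2 - 105 = -67/2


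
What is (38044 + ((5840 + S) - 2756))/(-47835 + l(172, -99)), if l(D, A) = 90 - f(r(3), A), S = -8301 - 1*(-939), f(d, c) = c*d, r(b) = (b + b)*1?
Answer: -33766/47151 ≈ -0.71612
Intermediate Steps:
r(b) = 2*b (r(b) = (2*b)*1 = 2*b)
S = -7362 (S = -8301 + 939 = -7362)
l(D, A) = 90 - 6*A (l(D, A) = 90 - A*2*3 = 90 - A*6 = 90 - 6*A)
(38044 + ((5840 + S) - 2756))/(-47835 + l(172, -99)) = (38044 + ((5840 - 7362) - 2756))/(-47835 + (90 - 6*(-99))) = (38044 + (-1522 - 2756))/(-47835 + (90 + 594)) = (38044 - 4278)/(-47835 + 684) = 33766/(-47151) = 33766*(-1/47151) = -33766/47151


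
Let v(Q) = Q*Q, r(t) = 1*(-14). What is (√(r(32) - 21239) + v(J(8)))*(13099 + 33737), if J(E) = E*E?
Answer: 191840256 + 46836*I*√21253 ≈ 1.9184e+8 + 6.8279e+6*I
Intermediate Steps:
J(E) = E²
r(t) = -14
v(Q) = Q²
(√(r(32) - 21239) + v(J(8)))*(13099 + 33737) = (√(-14 - 21239) + (8²)²)*(13099 + 33737) = (√(-21253) + 64²)*46836 = (I*√21253 + 4096)*46836 = (4096 + I*√21253)*46836 = 191840256 + 46836*I*√21253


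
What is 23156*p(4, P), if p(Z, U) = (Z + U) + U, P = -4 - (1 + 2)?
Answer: -231560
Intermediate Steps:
P = -7 (P = -4 - 1*3 = -4 - 3 = -7)
p(Z, U) = Z + 2*U (p(Z, U) = (U + Z) + U = Z + 2*U)
23156*p(4, P) = 23156*(4 + 2*(-7)) = 23156*(4 - 14) = 23156*(-10) = -231560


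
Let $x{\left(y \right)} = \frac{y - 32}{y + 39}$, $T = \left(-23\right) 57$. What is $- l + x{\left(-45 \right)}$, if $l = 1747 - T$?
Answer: $- \frac{18271}{6} \approx -3045.2$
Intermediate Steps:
$T = -1311$
$l = 3058$ ($l = 1747 - -1311 = 1747 + 1311 = 3058$)
$x{\left(y \right)} = \frac{-32 + y}{39 + y}$
$- l + x{\left(-45 \right)} = \left(-1\right) 3058 + \frac{-32 - 45}{39 - 45} = -3058 + \frac{1}{-6} \left(-77\right) = -3058 - - \frac{77}{6} = -3058 + \frac{77}{6} = - \frac{18271}{6}$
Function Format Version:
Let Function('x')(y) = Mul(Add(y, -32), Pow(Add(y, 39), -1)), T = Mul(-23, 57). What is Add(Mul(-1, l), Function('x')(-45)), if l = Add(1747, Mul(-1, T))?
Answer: Rational(-18271, 6) ≈ -3045.2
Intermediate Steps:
T = -1311
l = 3058 (l = Add(1747, Mul(-1, -1311)) = Add(1747, 1311) = 3058)
Function('x')(y) = Mul(Pow(Add(39, y), -1), Add(-32, y)) (Function('x')(y) = Mul(Add(-32, y), Pow(Add(39, y), -1)) = Mul(Pow(Add(39, y), -1), Add(-32, y)))
Add(Mul(-1, l), Function('x')(-45)) = Add(Mul(-1, 3058), Mul(Pow(Add(39, -45), -1), Add(-32, -45))) = Add(-3058, Mul(Pow(-6, -1), -77)) = Add(-3058, Mul(Rational(-1, 6), -77)) = Add(-3058, Rational(77, 6)) = Rational(-18271, 6)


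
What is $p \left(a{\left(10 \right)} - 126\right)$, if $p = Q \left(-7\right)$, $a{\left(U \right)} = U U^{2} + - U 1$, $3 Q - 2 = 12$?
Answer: $-28224$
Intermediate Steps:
$Q = \frac{14}{3}$ ($Q = \frac{2}{3} + \frac{1}{3} \cdot 12 = \frac{2}{3} + 4 = \frac{14}{3} \approx 4.6667$)
$a{\left(U \right)} = U^{3} - U$
$p = - \frac{98}{3}$ ($p = \frac{14}{3} \left(-7\right) = - \frac{98}{3} \approx -32.667$)
$p \left(a{\left(10 \right)} - 126\right) = - \frac{98 \left(\left(10^{3} - 10\right) - 126\right)}{3} = - \frac{98 \left(\left(1000 - 10\right) - 126\right)}{3} = - \frac{98 \left(990 - 126\right)}{3} = \left(- \frac{98}{3}\right) 864 = -28224$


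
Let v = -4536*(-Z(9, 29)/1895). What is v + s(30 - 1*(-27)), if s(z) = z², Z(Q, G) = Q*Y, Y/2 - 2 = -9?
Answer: 5585319/1895 ≈ 2947.4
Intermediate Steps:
Y = -14 (Y = 4 + 2*(-9) = 4 - 18 = -14)
Z(Q, G) = -14*Q (Z(Q, G) = Q*(-14) = -14*Q)
v = -571536/1895 (v = -4536/((-1895/((-14*9)))) = -4536/((-1895/(-126))) = -4536/((-1895*(-1/126))) = -4536/1895/126 = -4536*126/1895 = -571536/1895 ≈ -301.60)
v + s(30 - 1*(-27)) = -571536/1895 + (30 - 1*(-27))² = -571536/1895 + (30 + 27)² = -571536/1895 + 57² = -571536/1895 + 3249 = 5585319/1895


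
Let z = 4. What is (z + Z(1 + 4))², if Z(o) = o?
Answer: 81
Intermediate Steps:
(z + Z(1 + 4))² = (4 + (1 + 4))² = (4 + 5)² = 9² = 81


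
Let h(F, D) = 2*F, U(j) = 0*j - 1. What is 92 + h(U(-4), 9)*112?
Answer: -132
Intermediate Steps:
U(j) = -1 (U(j) = 0 - 1 = -1)
92 + h(U(-4), 9)*112 = 92 + (2*(-1))*112 = 92 - 2*112 = 92 - 224 = -132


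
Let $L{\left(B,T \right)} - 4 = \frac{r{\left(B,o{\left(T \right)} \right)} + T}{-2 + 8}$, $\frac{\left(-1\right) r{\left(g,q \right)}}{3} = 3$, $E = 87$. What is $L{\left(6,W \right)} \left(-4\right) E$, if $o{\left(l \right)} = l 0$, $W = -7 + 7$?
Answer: $-870$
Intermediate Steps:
$W = 0$
$o{\left(l \right)} = 0$
$r{\left(g,q \right)} = -9$ ($r{\left(g,q \right)} = \left(-3\right) 3 = -9$)
$L{\left(B,T \right)} = \frac{5}{2} + \frac{T}{6}$ ($L{\left(B,T \right)} = 4 + \frac{-9 + T}{-2 + 8} = 4 + \frac{-9 + T}{6} = 4 + \left(-9 + T\right) \frac{1}{6} = 4 + \left(- \frac{3}{2} + \frac{T}{6}\right) = \frac{5}{2} + \frac{T}{6}$)
$L{\left(6,W \right)} \left(-4\right) E = \left(\frac{5}{2} + \frac{1}{6} \cdot 0\right) \left(-4\right) 87 = \left(\frac{5}{2} + 0\right) \left(-4\right) 87 = \frac{5}{2} \left(-4\right) 87 = \left(-10\right) 87 = -870$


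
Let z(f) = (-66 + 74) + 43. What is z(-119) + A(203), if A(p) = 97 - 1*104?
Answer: 44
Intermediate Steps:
z(f) = 51 (z(f) = 8 + 43 = 51)
A(p) = -7 (A(p) = 97 - 104 = -7)
z(-119) + A(203) = 51 - 7 = 44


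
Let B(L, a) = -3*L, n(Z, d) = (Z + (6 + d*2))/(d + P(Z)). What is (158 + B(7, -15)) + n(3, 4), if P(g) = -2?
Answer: 291/2 ≈ 145.50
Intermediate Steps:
n(Z, d) = (6 + Z + 2*d)/(-2 + d) (n(Z, d) = (Z + (6 + d*2))/(d - 2) = (Z + (6 + 2*d))/(-2 + d) = (6 + Z + 2*d)/(-2 + d))
(158 + B(7, -15)) + n(3, 4) = (158 - 3*7) + (6 + 3 + 2*4)/(-2 + 4) = (158 - 21) + (6 + 3 + 8)/2 = 137 + (½)*17 = 137 + 17/2 = 291/2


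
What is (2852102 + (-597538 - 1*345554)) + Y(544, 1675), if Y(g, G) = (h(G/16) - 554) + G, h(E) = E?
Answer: 30563771/16 ≈ 1.9102e+6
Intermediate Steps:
Y(g, G) = -554 + 17*G/16 (Y(g, G) = (G/16 - 554) + G = (-554 + G/16) + G = -554 + 17*G/16)
(2852102 + (-597538 - 1*345554)) + Y(544, 1675) = (2852102 + (-597538 - 1*345554)) + (-554 + (17/16)*1675) = (2852102 + (-597538 - 345554)) + (-554 + 28475/16) = (2852102 - 943092) + 19611/16 = 1909010 + 19611/16 = 30563771/16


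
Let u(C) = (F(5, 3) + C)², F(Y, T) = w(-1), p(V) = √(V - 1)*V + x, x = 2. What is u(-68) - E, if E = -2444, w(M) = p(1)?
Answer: 6800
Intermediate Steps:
p(V) = 2 + V*√(-1 + V) (p(V) = √(V - 1)*V + 2 = √(-1 + V)*V + 2 = V*√(-1 + V) + 2 = 2 + V*√(-1 + V))
w(M) = 2 (w(M) = 2 + 1*√(-1 + 1) = 2 + 1*√0 = 2 + 1*0 = 2 + 0 = 2)
F(Y, T) = 2
u(C) = (2 + C)²
u(-68) - E = (2 - 68)² - 1*(-2444) = (-66)² + 2444 = 4356 + 2444 = 6800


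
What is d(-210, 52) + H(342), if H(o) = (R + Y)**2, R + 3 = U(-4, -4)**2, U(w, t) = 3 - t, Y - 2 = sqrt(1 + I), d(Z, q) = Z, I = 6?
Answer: 2101 + 96*sqrt(7) ≈ 2355.0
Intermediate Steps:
Y = 2 + sqrt(7) (Y = 2 + sqrt(1 + 6) = 2 + sqrt(7) ≈ 4.6458)
R = 46 (R = -3 + (3 - 1*(-4))**2 = -3 + (3 + 4)**2 = -3 + 7**2 = -3 + 49 = 46)
H(o) = (48 + sqrt(7))**2 (H(o) = (46 + (2 + sqrt(7)))**2 = (48 + sqrt(7))**2)
d(-210, 52) + H(342) = -210 + (48 + sqrt(7))**2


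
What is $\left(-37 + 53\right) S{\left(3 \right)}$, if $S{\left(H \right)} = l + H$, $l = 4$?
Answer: $112$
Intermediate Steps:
$S{\left(H \right)} = 4 + H$
$\left(-37 + 53\right) S{\left(3 \right)} = \left(-37 + 53\right) \left(4 + 3\right) = 16 \cdot 7 = 112$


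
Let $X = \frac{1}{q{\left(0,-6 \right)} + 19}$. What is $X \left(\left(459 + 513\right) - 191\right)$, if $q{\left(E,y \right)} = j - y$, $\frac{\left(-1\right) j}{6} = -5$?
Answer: $\frac{71}{5} \approx 14.2$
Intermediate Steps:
$j = 30$ ($j = \left(-6\right) \left(-5\right) = 30$)
$q{\left(E,y \right)} = 30 - y$
$X = \frac{1}{55}$ ($X = \frac{1}{\left(30 - -6\right) + 19} = \frac{1}{\left(30 + 6\right) + 19} = \frac{1}{36 + 19} = \frac{1}{55} \approx 0.018182$)
$X \left(\left(459 + 513\right) - 191\right) = \frac{\left(459 + 513\right) - 191}{55} = \frac{972 - 191}{55} = \frac{1}{55} \cdot 781 = \frac{71}{5}$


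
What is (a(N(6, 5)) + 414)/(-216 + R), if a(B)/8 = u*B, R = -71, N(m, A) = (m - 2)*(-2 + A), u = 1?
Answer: -510/287 ≈ -1.7770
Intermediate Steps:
N(m, A) = (-2 + A)*(-2 + m) (N(m, A) = (-2 + m)*(-2 + A) = (-2 + A)*(-2 + m))
a(B) = 8*B (a(B) = 8*(1*B) = 8*B)
(a(N(6, 5)) + 414)/(-216 + R) = (8*(4 - 2*5 - 2*6 + 5*6) + 414)/(-216 - 71) = (8*(4 - 10 - 12 + 30) + 414)/(-287) = (8*12 + 414)*(-1/287) = (96 + 414)*(-1/287) = 510*(-1/287) = -510/287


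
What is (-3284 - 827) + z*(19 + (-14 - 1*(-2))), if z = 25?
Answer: -3936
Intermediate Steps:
(-3284 - 827) + z*(19 + (-14 - 1*(-2))) = (-3284 - 827) + 25*(19 + (-14 - 1*(-2))) = -4111 + 25*(19 + (-14 + 2)) = -4111 + 25*(19 - 12) = -4111 + 25*7 = -4111 + 175 = -3936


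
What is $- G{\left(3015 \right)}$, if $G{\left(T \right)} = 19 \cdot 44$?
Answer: $-836$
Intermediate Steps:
$G{\left(T \right)} = 836$
$- G{\left(3015 \right)} = \left(-1\right) 836 = -836$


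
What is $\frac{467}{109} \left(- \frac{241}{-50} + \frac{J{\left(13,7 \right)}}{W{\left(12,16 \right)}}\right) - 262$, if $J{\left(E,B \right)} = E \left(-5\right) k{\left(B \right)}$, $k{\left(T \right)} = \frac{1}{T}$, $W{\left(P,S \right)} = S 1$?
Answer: $- \frac{74418643}{305200} \approx -243.84$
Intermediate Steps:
$W{\left(P,S \right)} = S$
$J{\left(E,B \right)} = - \frac{5 E}{B}$ ($J{\left(E,B \right)} = \frac{E \left(-5\right)}{B} = \frac{\left(-5\right) E}{B} = - \frac{5 E}{B}$)
$\frac{467}{109} \left(- \frac{241}{-50} + \frac{J{\left(13,7 \right)}}{W{\left(12,16 \right)}}\right) - 262 = \frac{467}{109} \left(- \frac{241}{-50} + \frac{\left(-5\right) 13 \cdot \frac{1}{7}}{16}\right) - 262 = 467 \cdot \frac{1}{109} \left(\left(-241\right) \left(- \frac{1}{50}\right) + \left(-5\right) 13 \cdot \frac{1}{7} \cdot \frac{1}{16}\right) - 262 = \frac{467 \left(\frac{241}{50} - \frac{65}{112}\right)}{109} - 262 = \frac{467}{109} \cdot \frac{11871}{2800} - 262 = \frac{5543757}{305200} - 262 = - \frac{74418643}{305200}$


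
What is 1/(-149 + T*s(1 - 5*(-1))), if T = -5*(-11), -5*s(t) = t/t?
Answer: -1/160 ≈ -0.0062500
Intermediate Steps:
s(t) = -1/5 (s(t) = -t/(5*t) = -1/5*1 = -1/5)
T = 55
1/(-149 + T*s(1 - 5*(-1))) = 1/(-149 + 55*(-1/5)) = 1/(-149 - 11) = 1/(-160) = -1/160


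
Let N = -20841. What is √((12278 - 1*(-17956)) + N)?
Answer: √9393 ≈ 96.917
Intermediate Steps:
√((12278 - 1*(-17956)) + N) = √((12278 - 1*(-17956)) - 20841) = √((12278 + 17956) - 20841) = √(30234 - 20841) = √9393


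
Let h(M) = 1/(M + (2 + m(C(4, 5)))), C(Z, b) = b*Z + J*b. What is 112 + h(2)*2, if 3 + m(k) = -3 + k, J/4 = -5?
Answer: 4591/41 ≈ 111.98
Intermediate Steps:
J = -20 (J = 4*(-5) = -20)
C(Z, b) = -20*b + Z*b (C(Z, b) = b*Z - 20*b = Z*b - 20*b = -20*b + Z*b)
m(k) = -6 + k (m(k) = -3 + (-3 + k) = -6 + k)
h(M) = 1/(-84 + M) (h(M) = 1/(M + (2 + (-6 + 5*(-20 + 4)))) = 1/(M + (2 + (-6 + 5*(-16)))) = 1/(M + (2 + (-6 - 80))) = 1/(M + (2 - 86)) = 1/(M - 84) = 1/(-84 + M))
112 + h(2)*2 = 112 + 2/(-84 + 2) = 112 + 2/(-82) = 112 - 1/82*2 = 112 - 1/41 = 4591/41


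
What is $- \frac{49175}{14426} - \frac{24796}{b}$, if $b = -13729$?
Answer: $- \frac{317416479}{198054554} \approx -1.6027$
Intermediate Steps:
$- \frac{49175}{14426} - \frac{24796}{b} = - \frac{49175}{14426} - \frac{24796}{-13729} = \left(-49175\right) \frac{1}{14426} - - \frac{24796}{13729} = - \frac{49175}{14426} + \frac{24796}{13729} = - \frac{317416479}{198054554}$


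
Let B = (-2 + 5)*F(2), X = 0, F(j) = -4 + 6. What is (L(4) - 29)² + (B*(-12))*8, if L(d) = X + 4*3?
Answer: -287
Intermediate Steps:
F(j) = 2
L(d) = 12 (L(d) = 0 + 4*3 = 0 + 12 = 12)
B = 6 (B = (-2 + 5)*2 = 3*2 = 6)
(L(4) - 29)² + (B*(-12))*8 = (12 - 29)² + (6*(-12))*8 = (-17)² - 72*8 = 289 - 576 = -287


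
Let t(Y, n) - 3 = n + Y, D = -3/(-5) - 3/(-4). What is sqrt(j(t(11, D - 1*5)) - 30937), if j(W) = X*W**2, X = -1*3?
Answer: I*sqrt(12503347)/20 ≈ 176.8*I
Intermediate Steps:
D = 27/20 (D = -3*(-1/5) - 3*(-1/4) = 3/5 + 3/4 = 27/20 ≈ 1.3500)
t(Y, n) = 3 + Y + n (t(Y, n) = 3 + (n + Y) = 3 + (Y + n) = 3 + Y + n)
X = -3
j(W) = -3*W**2
sqrt(j(t(11, D - 1*5)) - 30937) = sqrt(-3*(3 + 11 + (27/20 - 1*5))**2 - 30937) = sqrt(-3*(3 + 11 + (27/20 - 5))**2 - 30937) = sqrt(-3*(3 + 11 - 73/20)**2 - 30937) = sqrt(-3*(207/20)**2 - 30937) = sqrt(-3*42849/400 - 30937) = sqrt(-128547/400 - 30937) = sqrt(-12503347/400) = I*sqrt(12503347)/20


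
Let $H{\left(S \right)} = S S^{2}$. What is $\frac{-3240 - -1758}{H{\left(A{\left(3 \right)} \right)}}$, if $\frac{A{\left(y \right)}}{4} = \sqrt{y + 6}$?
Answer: $- \frac{247}{288} \approx -0.85764$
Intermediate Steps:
$A{\left(y \right)} = 4 \sqrt{6 + y}$ ($A{\left(y \right)} = 4 \sqrt{y + 6} = 4 \sqrt{6 + y}$)
$H{\left(S \right)} = S^{3}$
$\frac{-3240 - -1758}{H{\left(A{\left(3 \right)} \right)}} = \frac{-3240 - -1758}{\left(4 \sqrt{6 + 3}\right)^{3}} = \frac{-3240 + 1758}{\left(4 \sqrt{9}\right)^{3}} = - \frac{1482}{\left(4 \cdot 3\right)^{3}} = - \frac{1482}{12^{3}} = - \frac{1482}{1728} = \left(-1482\right) \frac{1}{1728} = - \frac{247}{288}$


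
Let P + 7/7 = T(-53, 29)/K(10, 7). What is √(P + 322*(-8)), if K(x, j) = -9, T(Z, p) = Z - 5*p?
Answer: I*√2555 ≈ 50.547*I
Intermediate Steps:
P = 21 (P = -1 + (-53 - 5*29)/(-9) = -1 + (-53 - 145)*(-⅑) = -1 - 198*(-⅑) = -1 + 22 = 21)
√(P + 322*(-8)) = √(21 + 322*(-8)) = √(21 - 2576) = √(-2555) = I*√2555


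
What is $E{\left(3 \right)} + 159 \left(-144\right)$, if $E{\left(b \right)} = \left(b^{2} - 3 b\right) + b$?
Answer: $-22893$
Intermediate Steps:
$E{\left(b \right)} = b^{2} - 2 b$
$E{\left(3 \right)} + 159 \left(-144\right) = 3 \left(-2 + 3\right) + 159 \left(-144\right) = 3 \cdot 1 - 22896 = 3 - 22896 = -22893$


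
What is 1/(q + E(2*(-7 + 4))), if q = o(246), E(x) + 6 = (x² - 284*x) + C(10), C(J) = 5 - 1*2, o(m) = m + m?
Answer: 1/2229 ≈ 0.00044863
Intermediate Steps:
o(m) = 2*m
C(J) = 3 (C(J) = 5 - 2 = 3)
E(x) = -3 + x² - 284*x (E(x) = -6 + ((x² - 284*x) + 3) = -6 + (3 + x² - 284*x) = -3 + x² - 284*x)
q = 492 (q = 2*246 = 492)
1/(q + E(2*(-7 + 4))) = 1/(492 + (-3 + (2*(-7 + 4))² - 568*(-7 + 4))) = 1/(492 + (-3 + (2*(-3))² - 568*(-3))) = 1/(492 + (-3 + (-6)² - 284*(-6))) = 1/(492 + (-3 + 36 + 1704)) = 1/(492 + 1737) = 1/2229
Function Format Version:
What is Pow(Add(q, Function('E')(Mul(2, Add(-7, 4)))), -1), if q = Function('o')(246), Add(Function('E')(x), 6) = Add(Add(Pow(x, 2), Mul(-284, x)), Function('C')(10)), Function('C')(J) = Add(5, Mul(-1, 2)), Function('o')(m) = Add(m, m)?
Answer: Rational(1, 2229) ≈ 0.00044863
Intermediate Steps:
Function('o')(m) = Mul(2, m)
Function('C')(J) = 3 (Function('C')(J) = Add(5, -2) = 3)
Function('E')(x) = Add(-3, Pow(x, 2), Mul(-284, x)) (Function('E')(x) = Add(-6, Add(Add(Pow(x, 2), Mul(-284, x)), 3)) = Add(-6, Add(3, Pow(x, 2), Mul(-284, x))) = Add(-3, Pow(x, 2), Mul(-284, x)))
q = 492 (q = Mul(2, 246) = 492)
Pow(Add(q, Function('E')(Mul(2, Add(-7, 4)))), -1) = Pow(Add(492, Add(-3, Pow(Mul(2, Add(-7, 4)), 2), Mul(-284, Mul(2, Add(-7, 4))))), -1) = Pow(Add(492, Add(-3, Pow(Mul(2, -3), 2), Mul(-284, Mul(2, -3)))), -1) = Pow(Add(492, Add(-3, Pow(-6, 2), Mul(-284, -6))), -1) = Pow(Add(492, Add(-3, 36, 1704)), -1) = Pow(Add(492, 1737), -1) = Pow(2229, -1) = Rational(1, 2229)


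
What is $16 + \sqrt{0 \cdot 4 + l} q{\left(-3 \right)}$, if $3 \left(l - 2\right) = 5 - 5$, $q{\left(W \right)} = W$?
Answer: $16 - 3 \sqrt{2} \approx 11.757$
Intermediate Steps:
$l = 2$ ($l = 2 + \frac{5 - 5}{3} = 2 + \frac{1}{3} \cdot 0 = 2 + 0 = 2$)
$16 + \sqrt{0 \cdot 4 + l} q{\left(-3 \right)} = 16 + \sqrt{0 \cdot 4 + 2} \left(-3\right) = 16 + \sqrt{0 + 2} \left(-3\right) = 16 + \sqrt{2} \left(-3\right) = 16 - 3 \sqrt{2}$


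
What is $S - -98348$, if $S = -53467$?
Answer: $44881$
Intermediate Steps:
$S - -98348 = -53467 - -98348 = -53467 + \left(98384 - 36\right) = -53467 + 98348 = 44881$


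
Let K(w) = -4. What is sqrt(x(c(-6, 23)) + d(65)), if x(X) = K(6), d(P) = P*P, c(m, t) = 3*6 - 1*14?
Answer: 3*sqrt(469) ≈ 64.969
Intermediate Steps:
c(m, t) = 4 (c(m, t) = 18 - 14 = 4)
d(P) = P**2
x(X) = -4
sqrt(x(c(-6, 23)) + d(65)) = sqrt(-4 + 65**2) = sqrt(-4 + 4225) = sqrt(4221) = 3*sqrt(469)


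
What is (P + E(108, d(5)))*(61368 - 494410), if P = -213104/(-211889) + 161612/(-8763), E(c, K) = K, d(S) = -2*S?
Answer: 22060981628065012/1856783307 ≈ 1.1881e+7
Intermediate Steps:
P = -32376374716/1856783307 (P = -213104*(-1/211889) + 161612*(-1/8763) = 213104/211889 - 161612/8763 = -32376374716/1856783307 ≈ -17.437)
(P + E(108, d(5)))*(61368 - 494410) = (-32376374716/1856783307 - 2*5)*(61368 - 494410) = (-32376374716/1856783307 - 10)*(-433042) = -50944207786/1856783307*(-433042) = 22060981628065012/1856783307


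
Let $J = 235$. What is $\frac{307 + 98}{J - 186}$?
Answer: $\frac{405}{49} \approx 8.2653$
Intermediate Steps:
$\frac{307 + 98}{J - 186} = \frac{307 + 98}{235 - 186} = \frac{405}{49}$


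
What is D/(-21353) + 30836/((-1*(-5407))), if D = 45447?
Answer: 412709179/115455671 ≈ 3.5746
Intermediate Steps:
D/(-21353) + 30836/((-1*(-5407))) = 45447/(-21353) + 30836/((-1*(-5407))) = 45447*(-1/21353) + 30836/5407 = -45447/21353 + 30836*(1/5407) = -45447/21353 + 30836/5407 = 412709179/115455671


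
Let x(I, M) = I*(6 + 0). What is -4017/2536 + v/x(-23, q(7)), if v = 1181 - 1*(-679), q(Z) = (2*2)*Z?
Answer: -878551/58328 ≈ -15.062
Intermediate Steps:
q(Z) = 4*Z
x(I, M) = 6*I (x(I, M) = I*6 = 6*I)
v = 1860 (v = 1181 + 679 = 1860)
-4017/2536 + v/x(-23, q(7)) = -4017/2536 + 1860/((6*(-23))) = -4017*1/2536 + 1860/(-138) = -4017/2536 + 1860*(-1/138) = -4017/2536 - 310/23 = -878551/58328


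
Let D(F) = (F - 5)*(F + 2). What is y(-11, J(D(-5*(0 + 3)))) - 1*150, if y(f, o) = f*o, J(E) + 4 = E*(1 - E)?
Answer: 740634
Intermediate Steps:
D(F) = (-5 + F)*(2 + F)
J(E) = -4 + E*(1 - E)
y(-11, J(D(-5*(0 + 3)))) - 1*150 = -11*(-4 + (-10 + (-5*(0 + 3))² - (-15)*(0 + 3)) - (-10 + (-5*(0 + 3))² - (-15)*(0 + 3))²) - 1*150 = -11*(-4 + (-10 + (-5*3)² - (-15)*3) - (-10 + (-5*3)² - (-15)*3)²) - 150 = -11*(-4 + (-10 + (-15)² - 3*(-15)) - (-10 + (-15)² - 3*(-15))²) - 150 = -11*(-4 + (-10 + 225 + 45) - (-10 + 225 + 45)²) - 150 = -11*(-4 + 260 - 1*260²) - 150 = -11*(-4 + 260 - 1*67600) - 150 = -11*(-4 + 260 - 67600) - 150 = -11*(-67344) - 150 = 740784 - 150 = 740634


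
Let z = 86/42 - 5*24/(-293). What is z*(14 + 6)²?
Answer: 6047600/6153 ≈ 982.87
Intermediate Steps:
z = 15119/6153 (z = 86*(1/42) - 120*(-1/293) = 43/21 + 120/293 = 15119/6153 ≈ 2.4572)
z*(14 + 6)² = 15119*(14 + 6)²/6153 = (15119/6153)*20² = (15119/6153)*400 = 6047600/6153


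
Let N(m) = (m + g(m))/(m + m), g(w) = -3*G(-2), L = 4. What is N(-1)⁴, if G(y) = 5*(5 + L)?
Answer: 21381376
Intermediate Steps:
G(y) = 45 (G(y) = 5*(5 + 4) = 5*9 = 45)
g(w) = -135 (g(w) = -3*45 = -135)
N(m) = (-135 + m)/(2*m) (N(m) = (m - 135)/(m + m) = (-135 + m)/((2*m)) = (-135 + m)*(1/(2*m)) = (-135 + m)/(2*m))
N(-1)⁴ = ((½)*(-135 - 1)/(-1))⁴ = ((½)*(-1)*(-136))⁴ = 68⁴ = 21381376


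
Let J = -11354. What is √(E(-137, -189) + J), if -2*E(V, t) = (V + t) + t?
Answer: I*√44386/2 ≈ 105.34*I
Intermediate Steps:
E(V, t) = -t - V/2 (E(V, t) = -((V + t) + t)/2 = -(V + 2*t)/2 = -t - V/2)
√(E(-137, -189) + J) = √((-1*(-189) - ½*(-137)) - 11354) = √((189 + 137/2) - 11354) = √(515/2 - 11354) = √(-22193/2) = I*√44386/2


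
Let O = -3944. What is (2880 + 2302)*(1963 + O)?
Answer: -10265542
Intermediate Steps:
(2880 + 2302)*(1963 + O) = (2880 + 2302)*(1963 - 3944) = 5182*(-1981) = -10265542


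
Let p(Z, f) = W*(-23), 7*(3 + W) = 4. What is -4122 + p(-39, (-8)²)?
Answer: -28463/7 ≈ -4066.1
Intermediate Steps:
W = -17/7 (W = -3 + (⅐)*4 = -3 + 4/7 = -17/7 ≈ -2.4286)
p(Z, f) = 391/7 (p(Z, f) = -17/7*(-23) = 391/7)
-4122 + p(-39, (-8)²) = -4122 + 391/7 = -28463/7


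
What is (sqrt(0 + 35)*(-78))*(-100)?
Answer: 7800*sqrt(35) ≈ 46145.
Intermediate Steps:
(sqrt(0 + 35)*(-78))*(-100) = (sqrt(35)*(-78))*(-100) = -78*sqrt(35)*(-100) = 7800*sqrt(35)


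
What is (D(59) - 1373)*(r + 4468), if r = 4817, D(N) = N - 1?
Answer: -12209775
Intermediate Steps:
D(N) = -1 + N
(D(59) - 1373)*(r + 4468) = ((-1 + 59) - 1373)*(4817 + 4468) = (58 - 1373)*9285 = -1315*9285 = -12209775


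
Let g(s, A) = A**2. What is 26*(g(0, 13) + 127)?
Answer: 7696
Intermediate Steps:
26*(g(0, 13) + 127) = 26*(13**2 + 127) = 26*(169 + 127) = 26*296 = 7696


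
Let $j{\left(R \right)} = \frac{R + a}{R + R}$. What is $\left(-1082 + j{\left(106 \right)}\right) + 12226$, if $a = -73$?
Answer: $\frac{2362561}{212} \approx 11144.0$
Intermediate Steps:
$j{\left(R \right)} = \frac{-73 + R}{2 R}$ ($j{\left(R \right)} = \frac{R - 73}{R + R} = \frac{-73 + R}{2 R}$)
$\left(-1082 + j{\left(106 \right)}\right) + 12226 = \left(-1082 + \frac{-73 + 106}{2 \cdot 106}\right) + 12226 = \left(-1082 + \frac{1}{2} \cdot \frac{1}{106} \cdot 33\right) + 12226 = \left(-1082 + \frac{33}{212}\right) + 12226 = - \frac{229351}{212} + 12226 = \frac{2362561}{212}$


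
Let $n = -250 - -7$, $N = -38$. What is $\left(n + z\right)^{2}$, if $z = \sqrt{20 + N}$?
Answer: $59031 - 1458 i \sqrt{2} \approx 59031.0 - 2061.9 i$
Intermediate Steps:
$n = -243$ ($n = -250 + 7 = -243$)
$z = 3 i \sqrt{2}$ ($z = \sqrt{20 - 38} = \sqrt{-18} = 3 i \sqrt{2} \approx 4.2426 i$)
$\left(n + z\right)^{2} = \left(-243 + 3 i \sqrt{2}\right)^{2}$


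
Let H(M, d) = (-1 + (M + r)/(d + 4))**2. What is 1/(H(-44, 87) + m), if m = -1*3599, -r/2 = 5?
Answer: -8281/29782294 ≈ -0.00027805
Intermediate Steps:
r = -10 (r = -2*5 = -10)
m = -3599
H(M, d) = (-1 + (-10 + M)/(4 + d))**2 (H(M, d) = (-1 + (M - 10)/(d + 4))**2 = (-1 + (-10 + M)/(4 + d))**2)
1/(H(-44, 87) + m) = 1/((14 + 87 - 1*(-44))**2/(4 + 87)**2 - 3599) = 1/((14 + 87 + 44)**2/91**2 - 3599) = 1/((1/8281)*145**2 - 3599) = 1/((1/8281)*21025 - 3599) = 1/(21025/8281 - 3599) = 1/(-29782294/8281) = -8281/29782294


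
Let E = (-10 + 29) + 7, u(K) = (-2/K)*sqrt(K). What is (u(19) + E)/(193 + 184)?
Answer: 2/29 - 2*sqrt(19)/7163 ≈ 0.067748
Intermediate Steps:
u(K) = -2/sqrt(K)
E = 26 (E = 19 + 7 = 26)
(u(19) + E)/(193 + 184) = (-2*sqrt(19)/19 + 26)/(193 + 184) = (-2*sqrt(19)/19 + 26)/377 = (-2*sqrt(19)/19 + 26)*(1/377) = (26 - 2*sqrt(19)/19)*(1/377) = 2/29 - 2*sqrt(19)/7163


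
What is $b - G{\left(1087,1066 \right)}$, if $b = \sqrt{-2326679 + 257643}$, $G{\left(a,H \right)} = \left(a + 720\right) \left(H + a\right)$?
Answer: $-3890471 + 2 i \sqrt{517259} \approx -3.8905 \cdot 10^{6} + 1438.4 i$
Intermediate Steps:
$G{\left(a,H \right)} = \left(720 + a\right) \left(H + a\right)$
$b = 2 i \sqrt{517259}$ ($b = \sqrt{-2069036} = 2 i \sqrt{517259} \approx 1438.4 i$)
$b - G{\left(1087,1066 \right)} = 2 i \sqrt{517259} - \left(1087^{2} + 720 \cdot 1066 + 720 \cdot 1087 + 1066 \cdot 1087\right) = 2 i \sqrt{517259} - \left(1181569 + 767520 + 782640 + 1158742\right) = 2 i \sqrt{517259} - 3890471 = -3890471 + 2 i \sqrt{517259}$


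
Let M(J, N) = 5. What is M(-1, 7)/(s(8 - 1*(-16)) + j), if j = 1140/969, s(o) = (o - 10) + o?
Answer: 85/666 ≈ 0.12763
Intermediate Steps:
s(o) = -10 + 2*o (s(o) = (-10 + o) + o = -10 + 2*o)
j = 20/17 (j = 1140*(1/969) = 20/17 ≈ 1.1765)
M(-1, 7)/(s(8 - 1*(-16)) + j) = 5/((-10 + 2*(8 - 1*(-16))) + 20/17) = 5/((-10 + 2*(8 + 16)) + 20/17) = 5/((-10 + 2*24) + 20/17) = 5/((-10 + 48) + 20/17) = 5/(38 + 20/17) = 5/(666/17) = (17/666)*5 = 85/666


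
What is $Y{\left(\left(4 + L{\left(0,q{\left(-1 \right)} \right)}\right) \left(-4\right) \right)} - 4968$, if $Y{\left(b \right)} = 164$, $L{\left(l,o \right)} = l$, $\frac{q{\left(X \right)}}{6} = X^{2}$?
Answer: $-4804$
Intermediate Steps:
$q{\left(X \right)} = 6 X^{2}$
$Y{\left(\left(4 + L{\left(0,q{\left(-1 \right)} \right)}\right) \left(-4\right) \right)} - 4968 = 164 - 4968 = -4804$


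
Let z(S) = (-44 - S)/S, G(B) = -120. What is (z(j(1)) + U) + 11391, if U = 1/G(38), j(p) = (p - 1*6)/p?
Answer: 273571/24 ≈ 11399.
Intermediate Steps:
j(p) = (-6 + p)/p (j(p) = (p - 6)/p = (-6 + p)/p)
z(S) = (-44 - S)/S
U = -1/120 (U = 1/(-120) = -1/120 ≈ -0.0083333)
(z(j(1)) + U) + 11391 = ((-44 - (-6 + 1)/1)/(((-6 + 1)/1)) - 1/120) + 11391 = ((-44 - (-5))/((1*(-5))) - 1/120) + 11391 = ((-44 - 1*(-5))/(-5) - 1/120) + 11391 = (-(-44 + 5)/5 - 1/120) + 11391 = (-1/5*(-39) - 1/120) + 11391 = (39/5 - 1/120) + 11391 = 187/24 + 11391 = 273571/24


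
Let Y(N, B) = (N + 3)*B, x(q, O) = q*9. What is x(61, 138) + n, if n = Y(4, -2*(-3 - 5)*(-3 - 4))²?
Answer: 615205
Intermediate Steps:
x(q, O) = 9*q
Y(N, B) = B*(3 + N) (Y(N, B) = (3 + N)*B = B*(3 + N))
n = 614656 (n = ((-2*(-3 - 5)*(-3 - 4))*(3 + 4))² = (-(-16)*(-7)*7)² = (-2*56*7)² = (-112*7)² = (-784)² = 614656)
x(61, 138) + n = 9*61 + 614656 = 549 + 614656 = 615205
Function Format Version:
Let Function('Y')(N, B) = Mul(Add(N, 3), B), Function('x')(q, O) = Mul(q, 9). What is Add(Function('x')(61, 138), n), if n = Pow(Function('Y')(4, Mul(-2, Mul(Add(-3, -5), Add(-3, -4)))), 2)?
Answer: 615205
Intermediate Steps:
Function('x')(q, O) = Mul(9, q)
Function('Y')(N, B) = Mul(B, Add(3, N)) (Function('Y')(N, B) = Mul(Add(3, N), B) = Mul(B, Add(3, N)))
n = 614656 (n = Pow(Mul(Mul(-2, Mul(Add(-3, -5), Add(-3, -4))), Add(3, 4)), 2) = Pow(Mul(Mul(-2, Mul(-8, -7)), 7), 2) = Pow(Mul(Mul(-2, 56), 7), 2) = Pow(Mul(-112, 7), 2) = Pow(-784, 2) = 614656)
Add(Function('x')(61, 138), n) = Add(Mul(9, 61), 614656) = Add(549, 614656) = 615205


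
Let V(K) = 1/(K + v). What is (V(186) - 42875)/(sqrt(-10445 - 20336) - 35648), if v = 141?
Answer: 499789380352/415555093995 + 14020124*I*sqrt(30781)/415555093995 ≈ 1.2027 + 0.0059192*I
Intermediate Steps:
V(K) = 1/(141 + K) (V(K) = 1/(K + 141) = 1/(141 + K))
(V(186) - 42875)/(sqrt(-10445 - 20336) - 35648) = (1/(141 + 186) - 42875)/(sqrt(-10445 - 20336) - 35648) = (1/327 - 42875)/(sqrt(-30781) - 35648) = (1/327 - 42875)/(I*sqrt(30781) - 35648) = -14020124/(327*(-35648 + I*sqrt(30781)))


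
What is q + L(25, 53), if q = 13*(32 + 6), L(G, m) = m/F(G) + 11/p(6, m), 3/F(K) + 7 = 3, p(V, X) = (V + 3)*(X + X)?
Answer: 403871/954 ≈ 423.34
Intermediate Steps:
p(V, X) = 2*X*(3 + V) (p(V, X) = (3 + V)*(2*X) = 2*X*(3 + V))
F(K) = -¾ (F(K) = 3/(-7 + 3) = 3/(-4) = 3*(-¼) = -¾)
L(G, m) = -4*m/3 + 11/(18*m) (L(G, m) = m/(-¾) + 11/((2*m*(3 + 6))) = m*(-4/3) + 11/((2*m*9)) = -4*m/3 + 11/((18*m)) = -4*m/3 + 11*(1/(18*m)) = -4*m/3 + 11/(18*m))
q = 494 (q = 13*38 = 494)
q + L(25, 53) = 494 + (1/18)*(11 - 24*53²)/53 = 494 + (1/18)*(1/53)*(11 - 24*2809) = 494 + (1/18)*(1/53)*(11 - 67416) = 494 + (1/18)*(1/53)*(-67405) = 494 - 67405/954 = 403871/954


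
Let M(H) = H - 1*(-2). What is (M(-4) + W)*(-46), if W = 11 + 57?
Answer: -3036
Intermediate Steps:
M(H) = 2 + H (M(H) = H + 2 = 2 + H)
W = 68
(M(-4) + W)*(-46) = ((2 - 4) + 68)*(-46) = (-2 + 68)*(-46) = 66*(-46) = -3036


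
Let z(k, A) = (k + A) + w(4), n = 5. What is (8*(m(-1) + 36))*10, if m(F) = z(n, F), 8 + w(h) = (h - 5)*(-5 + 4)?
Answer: 2640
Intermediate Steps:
w(h) = -3 - h (w(h) = -8 + (h - 5)*(-5 + 4) = -8 + (-5 + h)*(-1) = -8 + (5 - h) = -3 - h)
z(k, A) = -7 + A + k (z(k, A) = (k + A) + (-3 - 1*4) = (A + k) + (-3 - 4) = (A + k) - 7 = -7 + A + k)
m(F) = -2 + F (m(F) = -7 + F + 5 = -2 + F)
(8*(m(-1) + 36))*10 = (8*((-2 - 1) + 36))*10 = (8*(-3 + 36))*10 = (8*33)*10 = 264*10 = 2640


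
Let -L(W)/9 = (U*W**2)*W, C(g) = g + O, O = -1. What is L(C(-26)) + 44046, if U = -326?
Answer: -57705876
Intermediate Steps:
C(g) = -1 + g (C(g) = g - 1 = -1 + g)
L(W) = 2934*W**3 (L(W) = -9*(-326*W**2)*W = -(-2934)*W**3 = 2934*W**3)
L(C(-26)) + 44046 = 2934*(-1 - 26)**3 + 44046 = 2934*(-27)**3 + 44046 = 2934*(-19683) + 44046 = -57749922 + 44046 = -57705876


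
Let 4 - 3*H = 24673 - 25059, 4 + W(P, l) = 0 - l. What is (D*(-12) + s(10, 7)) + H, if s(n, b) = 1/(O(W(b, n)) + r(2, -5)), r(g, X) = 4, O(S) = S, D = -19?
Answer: 3579/10 ≈ 357.90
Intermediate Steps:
W(P, l) = -4 - l (W(P, l) = -4 + (0 - l) = -4 - l)
s(n, b) = -1/n (s(n, b) = 1/((-4 - n) + 4) = 1/(-n) = -1/n)
H = 130 (H = 4/3 - (24673 - 25059)/3 = 4/3 - ⅓*(-386) = 4/3 + 386/3 = 130)
(D*(-12) + s(10, 7)) + H = (-19*(-12) - 1/10) + 130 = (228 - 1*⅒) + 130 = (228 - ⅒) + 130 = 2279/10 + 130 = 3579/10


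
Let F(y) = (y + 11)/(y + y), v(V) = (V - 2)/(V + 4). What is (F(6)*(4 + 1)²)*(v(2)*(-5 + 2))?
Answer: 0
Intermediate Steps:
v(V) = (-2 + V)/(4 + V)
F(y) = (11 + y)/(2*y) (F(y) = (11 + y)/((2*y)) = (11 + y)*(1/(2*y)) = (11 + y)/(2*y))
(F(6)*(4 + 1)²)*(v(2)*(-5 + 2)) = (((½)*(11 + 6)/6)*(4 + 1)²)*(((-2 + 2)/(4 + 2))*(-5 + 2)) = (((½)*(⅙)*17)*5²)*((0/6)*(-3)) = ((17/12)*25)*(((⅙)*0)*(-3)) = 425*(0*(-3))/12 = (425/12)*0 = 0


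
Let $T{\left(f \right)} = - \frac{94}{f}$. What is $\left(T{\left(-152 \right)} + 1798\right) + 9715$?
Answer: $\frac{875035}{76} \approx 11514.0$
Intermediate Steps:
$\left(T{\left(-152 \right)} + 1798\right) + 9715 = \left(- \frac{94}{-152} + 1798\right) + 9715 = \left(\left(-94\right) \left(- \frac{1}{152}\right) + 1798\right) + 9715 = \left(\frac{47}{76} + 1798\right) + 9715 = \frac{136695}{76} + 9715 = \frac{875035}{76}$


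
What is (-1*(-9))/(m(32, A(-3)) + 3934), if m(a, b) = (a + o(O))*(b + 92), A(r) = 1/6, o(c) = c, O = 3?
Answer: 54/42959 ≈ 0.0012570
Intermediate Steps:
A(r) = 1/6
m(a, b) = (3 + a)*(92 + b) (m(a, b) = (a + 3)*(b + 92) = (3 + a)*(92 + b))
(-1*(-9))/(m(32, A(-3)) + 3934) = (-1*(-9))/((276 + 3*(1/6) + 92*32 + 32*(1/6)) + 3934) = 9/((276 + 1/2 + 2944 + 16/3) + 3934) = 9/(19355/6 + 3934) = 9/(42959/6) = 9*(6/42959) = 54/42959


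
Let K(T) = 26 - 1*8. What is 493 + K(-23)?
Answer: 511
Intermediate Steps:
K(T) = 18 (K(T) = 26 - 8 = 18)
493 + K(-23) = 493 + 18 = 511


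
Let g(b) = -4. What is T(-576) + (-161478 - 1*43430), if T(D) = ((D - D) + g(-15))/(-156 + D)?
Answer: -37498163/183 ≈ -2.0491e+5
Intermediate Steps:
T(D) = -4/(-156 + D) (T(D) = ((D - D) - 4)/(-156 + D) = (0 - 4)/(-156 + D) = -4/(-156 + D))
T(-576) + (-161478 - 1*43430) = -4/(-156 - 576) + (-161478 - 1*43430) = -4/(-732) + (-161478 - 43430) = -4*(-1/732) - 204908 = 1/183 - 204908 = -37498163/183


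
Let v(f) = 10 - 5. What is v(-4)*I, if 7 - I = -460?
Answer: 2335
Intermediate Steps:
v(f) = 5
I = 467 (I = 7 - 1*(-460) = 7 + 460 = 467)
v(-4)*I = 5*467 = 2335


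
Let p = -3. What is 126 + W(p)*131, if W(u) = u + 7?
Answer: 650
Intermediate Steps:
W(u) = 7 + u
126 + W(p)*131 = 126 + (7 - 3)*131 = 126 + 4*131 = 126 + 524 = 650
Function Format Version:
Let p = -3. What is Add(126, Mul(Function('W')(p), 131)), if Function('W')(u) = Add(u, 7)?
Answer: 650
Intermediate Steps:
Function('W')(u) = Add(7, u)
Add(126, Mul(Function('W')(p), 131)) = Add(126, Mul(Add(7, -3), 131)) = Add(126, Mul(4, 131)) = Add(126, 524) = 650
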